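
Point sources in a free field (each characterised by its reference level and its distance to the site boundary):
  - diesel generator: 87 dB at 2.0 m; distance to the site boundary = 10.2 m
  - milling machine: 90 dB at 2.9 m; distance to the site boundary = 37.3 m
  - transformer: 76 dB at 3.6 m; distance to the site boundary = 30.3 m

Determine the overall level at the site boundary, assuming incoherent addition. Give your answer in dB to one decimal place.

Apply inverse-square spreading to bring every level to the receiver, then sum 10^(L/10).
diesel generator: 87 − 20·log₁₀(10.2/2.0) = 87 − 14.15 = 72.85 dB.
milling machine: 90 − 20·log₁₀(37.3/2.9) = 90 − 22.19 = 67.81 dB.
transformer: 76 − 20·log₁₀(30.3/3.6) = 76 − 18.50 = 57.50 dB.
Σ 10^(L/10) = 2.588e+07 → L_total = 10·log₁₀(2.588e+07) = 74.13 dB.

74.1 dB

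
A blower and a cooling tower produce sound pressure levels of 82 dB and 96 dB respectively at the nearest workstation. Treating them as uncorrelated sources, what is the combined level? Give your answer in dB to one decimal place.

96.2 dB

Incoherent sources combine by intensity addition: L_total = 10·log₁₀(Σ 10^(L_i/10)).
Σ 10^(L/10) = 10^(82/10) + 10^(96/10) = 4.140e+09.
L_total = 10·log₁₀(4.140e+09) = 96.17 dB.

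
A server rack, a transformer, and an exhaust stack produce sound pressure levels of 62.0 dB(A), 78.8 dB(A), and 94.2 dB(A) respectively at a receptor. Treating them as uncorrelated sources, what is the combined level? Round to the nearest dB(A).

94 dB(A)

Incoherent sources combine by intensity addition: L_total = 10·log₁₀(Σ 10^(L_i/10)).
Σ 10^(L/10) = 10^(62.0/10) + 10^(78.8/10) + 10^(94.2/10) = 2.708e+09.
L_total = 10·log₁₀(2.708e+09) = 94.33 dB(A).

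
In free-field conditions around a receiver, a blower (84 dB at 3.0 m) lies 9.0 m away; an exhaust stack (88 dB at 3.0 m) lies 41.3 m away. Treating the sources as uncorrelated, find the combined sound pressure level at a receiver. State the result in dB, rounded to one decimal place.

Propagate each source to the receiver with L = L_ref − 20·log₁₀(r/r_ref), then add intensities.
blower: 84 − 20·log₁₀(9.0/3.0) = 84 − 9.54 = 74.46 dB.
exhaust stack: 88 − 20·log₁₀(41.3/3.0) = 88 − 22.78 = 65.22 dB.
Σ 10^(L/10) = 3.124e+07 → L_total = 10·log₁₀(3.124e+07) = 74.95 dB.

74.9 dB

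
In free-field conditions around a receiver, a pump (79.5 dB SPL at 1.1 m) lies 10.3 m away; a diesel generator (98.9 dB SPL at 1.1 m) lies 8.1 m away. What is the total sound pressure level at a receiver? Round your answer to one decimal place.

Propagate each source to the receiver with L = L_ref − 20·log₁₀(r/r_ref), then add intensities.
pump: 79.5 − 20·log₁₀(10.3/1.1) = 79.5 − 19.43 = 60.07 dB SPL.
diesel generator: 98.9 − 20·log₁₀(8.1/1.1) = 98.9 − 17.34 = 81.56 dB SPL.
Σ 10^(L/10) = 1.442e+08 → L_total = 10·log₁₀(1.442e+08) = 81.59 dB SPL.

81.6 dB SPL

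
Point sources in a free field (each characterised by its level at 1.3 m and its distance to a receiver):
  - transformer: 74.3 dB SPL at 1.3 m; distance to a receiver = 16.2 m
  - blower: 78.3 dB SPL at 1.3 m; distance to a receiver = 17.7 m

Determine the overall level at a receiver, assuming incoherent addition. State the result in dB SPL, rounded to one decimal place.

First find each source's level at the receiver (point-source: −20·log₁₀(r/r_ref)), then combine on an intensity basis.
transformer: 74.3 − 20·log₁₀(16.2/1.3) = 74.3 − 21.91 = 52.39 dB SPL.
blower: 78.3 − 20·log₁₀(17.7/1.3) = 78.3 − 22.68 = 55.62 dB SPL.
Σ 10^(L/10) = 5.380e+05 → L_total = 10·log₁₀(5.380e+05) = 57.31 dB SPL.

57.3 dB SPL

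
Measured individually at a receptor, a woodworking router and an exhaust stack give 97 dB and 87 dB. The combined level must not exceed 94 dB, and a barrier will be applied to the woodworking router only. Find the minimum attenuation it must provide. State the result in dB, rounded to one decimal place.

The untreated sources together contribute 10^(87/10) = 5.012e+08, i.e. 87.00 dB.
To meet 94 dB overall, the treated woodworking router may contribute at most 10^(94/10) − 5.012e+08 = 2.011e+09, i.e. 93.03 dB.
Required insertion loss = 97 − 93.03 = 3.97 dB.

4.0 dB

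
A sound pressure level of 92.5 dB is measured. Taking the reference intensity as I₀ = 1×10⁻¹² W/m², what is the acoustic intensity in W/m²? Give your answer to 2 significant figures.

0.0018 W/m²

L = 10·log₁₀(I/I₀) ⇒ I = I₀·10^(L/10) = 10⁻¹² × 10^9.25.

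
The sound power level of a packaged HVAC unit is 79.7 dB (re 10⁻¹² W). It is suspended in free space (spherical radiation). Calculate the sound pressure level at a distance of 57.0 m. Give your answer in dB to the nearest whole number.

L_p = L_w − 10·log₁₀(4π·r²) with r = 57.0 m.
4π·r² = 4.083e+04 m², 10·log₁₀ of that is 46.110 dB.
L_p = 79.7 − 46.110 = 33.59 dB.

34 dB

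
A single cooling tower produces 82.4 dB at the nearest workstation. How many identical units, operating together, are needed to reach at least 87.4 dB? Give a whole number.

N identical sources give L₁ + 10·log₁₀ N, so require 10·log₁₀ N ≥ 87.4 − 82.4 = 5.0 dB.
N ≥ 10^(5.0/10) = 3.162, so N = 4.

4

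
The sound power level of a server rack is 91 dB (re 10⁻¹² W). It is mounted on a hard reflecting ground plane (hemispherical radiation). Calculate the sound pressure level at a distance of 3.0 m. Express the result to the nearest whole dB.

The power spreads over a hemisphere of area 2π·r², so L_p = L_w − 10·log₁₀(2π·r²).
2π·r² = 56.55 m², 10·log₁₀ of that is 17.524 dB.
L_p = 91 − 17.524 = 73.48 dB.

73 dB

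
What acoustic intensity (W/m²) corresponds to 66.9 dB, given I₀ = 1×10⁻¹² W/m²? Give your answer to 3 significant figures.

4.90e-06 W/m²

I = I₀·10^(L/10) = 10⁻¹² × 10^(66.9/10) = 10^(-5.310).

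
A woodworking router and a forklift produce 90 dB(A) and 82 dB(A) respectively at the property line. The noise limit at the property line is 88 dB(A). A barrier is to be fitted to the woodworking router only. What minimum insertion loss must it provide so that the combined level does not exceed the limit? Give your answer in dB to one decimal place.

3.3 dB

The untreated sources together contribute 10^(82/10) = 1.585e+08, i.e. 82.00 dB(A).
The limit corresponds to 10^(88/10) = 6.310e+08; subtracting the fixed part leaves 4.725e+08 for the woodworking router, i.e. 86.74 dB(A).
Required insertion loss = 90 − 86.74 = 3.26 dB.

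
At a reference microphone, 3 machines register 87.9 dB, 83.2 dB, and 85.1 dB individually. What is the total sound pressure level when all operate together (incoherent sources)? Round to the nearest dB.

91 dB

For uncorrelated sources the intensities add, so convert each level to linear form, sum, and take 10·log₁₀ of the total.
Σ 10^(L/10) = 10^(87.9/10) + 10^(83.2/10) + 10^(85.1/10) = 1.149e+09.
L_total = 10·log₁₀(1.149e+09) = 90.60 dB.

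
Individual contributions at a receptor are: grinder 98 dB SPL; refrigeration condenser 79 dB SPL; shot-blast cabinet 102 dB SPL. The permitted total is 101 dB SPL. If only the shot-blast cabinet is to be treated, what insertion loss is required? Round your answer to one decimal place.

4.1 dB

The untreated sources together contribute 10^(98/10) + 10^(79/10) = 6.389e+09, i.e. 98.05 dB SPL.
To meet 101 dB SPL overall, the treated shot-blast cabinet may contribute at most 10^(101/10) − 6.389e+09 = 6.200e+09, i.e. 97.92 dB SPL.
Required insertion loss = 102 − 97.92 = 4.08 dB.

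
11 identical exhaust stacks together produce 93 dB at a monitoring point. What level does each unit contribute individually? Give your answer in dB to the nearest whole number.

For N identical incoherent sources L_total = L₁ + 10·log₁₀ N, so L₁ = 93 − 10·log₁₀(11) = 93 − 10.414.

83 dB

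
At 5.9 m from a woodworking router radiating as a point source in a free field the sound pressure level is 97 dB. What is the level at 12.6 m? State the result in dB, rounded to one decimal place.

For a point source, L₂ = L₁ − 20·log₁₀(r₂/r₁).
L₂ = 97 − 20·log₁₀(12.6/5.9) = 97 − 6.590 = 90.41 dB.

90.4 dB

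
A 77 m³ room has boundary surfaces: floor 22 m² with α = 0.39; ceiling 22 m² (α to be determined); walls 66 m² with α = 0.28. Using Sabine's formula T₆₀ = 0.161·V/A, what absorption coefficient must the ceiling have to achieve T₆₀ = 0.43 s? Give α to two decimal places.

0.08

A = 0.161·V/T₆₀ = 0.161·77/0.43 = 28.83 m² sabins.
Absorption from the other surfaces = 22·0.39 + 66·0.28 = 27.06 m², so the ceiling must supply 1.77 m² over 22 m².
α = 1.77/22 = 0.080.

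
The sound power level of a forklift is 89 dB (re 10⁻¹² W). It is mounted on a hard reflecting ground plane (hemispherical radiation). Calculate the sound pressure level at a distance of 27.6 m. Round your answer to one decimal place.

52.2 dB

The power spreads over a hemisphere of area 2π·r², so L_p = L_w − 10·log₁₀(2π·r²).
2π·r² = 4786 m², 10·log₁₀ of that is 36.800 dB.
L_p = 89 − 36.800 = 52.20 dB.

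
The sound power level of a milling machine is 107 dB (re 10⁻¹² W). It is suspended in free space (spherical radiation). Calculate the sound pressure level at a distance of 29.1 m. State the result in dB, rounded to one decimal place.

L_p = L_w − 10·log₁₀(4π·r²) with r = 29.1 m.
4π·r² = 1.064e+04 m², 10·log₁₀ of that is 40.270 dB.
L_p = 107 − 40.270 = 66.73 dB.

66.7 dB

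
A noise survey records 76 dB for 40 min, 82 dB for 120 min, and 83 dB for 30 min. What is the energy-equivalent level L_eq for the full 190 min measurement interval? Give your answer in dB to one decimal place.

81.5 dB

The energy average is taken in the linear domain: L_eq = 10·log₁₀[(Σ tᵢ·10^(Lᵢ/10))/T], T = 190 min.
Σ tᵢ·10^(Lᵢ/10) = 40·10^(76/10) + 120·10^(82/10) + 30·10^(83/10) = 2.660e+10.
L_eq = 10·log₁₀(2.660e+10/190) = 81.46 dB.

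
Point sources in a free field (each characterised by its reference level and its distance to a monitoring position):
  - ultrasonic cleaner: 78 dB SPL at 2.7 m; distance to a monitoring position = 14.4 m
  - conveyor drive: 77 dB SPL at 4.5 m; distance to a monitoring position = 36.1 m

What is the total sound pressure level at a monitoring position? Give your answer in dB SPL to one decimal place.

First find each source's level at the receiver (point-source: −20·log₁₀(r/r_ref)), then combine on an intensity basis.
ultrasonic cleaner: 78 − 20·log₁₀(14.4/2.7) = 78 − 14.54 = 63.46 dB SPL.
conveyor drive: 77 − 20·log₁₀(36.1/4.5) = 77 − 18.09 = 58.91 dB SPL.
Σ 10^(L/10) = 2.997e+06 → L_total = 10·log₁₀(2.997e+06) = 64.77 dB SPL.

64.8 dB SPL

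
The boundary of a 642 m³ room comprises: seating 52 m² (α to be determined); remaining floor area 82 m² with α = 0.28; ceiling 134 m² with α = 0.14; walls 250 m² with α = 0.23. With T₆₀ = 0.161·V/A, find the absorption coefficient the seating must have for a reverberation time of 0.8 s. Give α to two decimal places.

0.58

From T₆₀ = 0.161·V/A, the target T₆₀ = 0.8 s needs A = 0.161·642/0.8 = 129.20 m².
Absorption from the other surfaces = 82·0.28 + 134·0.14 + 250·0.23 = 99.22 m², so the seating must supply 29.98 m² over 52 m².
α = 29.98/52 = 0.577.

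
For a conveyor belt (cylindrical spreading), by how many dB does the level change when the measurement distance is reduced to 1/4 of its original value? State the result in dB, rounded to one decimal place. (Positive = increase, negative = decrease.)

Line-source spreading: ΔL = −10·log₁₀(r₂/r₁).
ΔL = −10·log₁₀(0.25) = +6.02 dB.

+6.0 dB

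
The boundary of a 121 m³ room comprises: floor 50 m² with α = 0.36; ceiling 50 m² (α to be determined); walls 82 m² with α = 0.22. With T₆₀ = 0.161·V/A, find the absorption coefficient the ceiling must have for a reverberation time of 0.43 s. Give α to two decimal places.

Required total absorption A = 0.161·121/0.43 = 45.30 m².
Absorption from the other surfaces = 50·0.36 + 82·0.22 = 36.04 m², so the ceiling must supply 9.26 m² over 50 m².
α = 9.26/50 = 0.185.

0.19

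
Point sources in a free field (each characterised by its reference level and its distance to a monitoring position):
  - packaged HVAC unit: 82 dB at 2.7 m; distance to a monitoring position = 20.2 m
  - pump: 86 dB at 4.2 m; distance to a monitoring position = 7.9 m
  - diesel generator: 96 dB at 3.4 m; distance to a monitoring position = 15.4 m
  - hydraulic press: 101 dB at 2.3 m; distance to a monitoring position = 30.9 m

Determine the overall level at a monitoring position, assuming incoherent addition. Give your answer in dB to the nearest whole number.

86 dB

First find each source's level at the receiver (point-source: −20·log₁₀(r/r_ref)), then combine on an intensity basis.
packaged HVAC unit: 82 − 20·log₁₀(20.2/2.7) = 82 − 17.48 = 64.52 dB.
pump: 86 − 20·log₁₀(7.9/4.2) = 86 − 5.49 = 80.51 dB.
diesel generator: 96 − 20·log₁₀(15.4/3.4) = 96 − 13.12 = 82.88 dB.
hydraulic press: 101 − 20·log₁₀(30.9/2.3) = 101 − 22.56 = 78.44 dB.
Σ 10^(L/10) = 3.792e+08 → L_total = 10·log₁₀(3.792e+08) = 85.79 dB.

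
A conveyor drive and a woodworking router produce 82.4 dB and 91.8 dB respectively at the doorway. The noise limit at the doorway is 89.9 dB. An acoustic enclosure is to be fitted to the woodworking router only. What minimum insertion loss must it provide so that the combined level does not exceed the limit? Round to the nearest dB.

Everything except the woodworking router sums to 10^(82.4/10) = 1.738e+08 in linear terms, 82.40 dB.
The limit corresponds to 10^(89.9/10) = 9.772e+08; subtracting the fixed part leaves 8.035e+08 for the woodworking router, i.e. 89.05 dB.
So the woodworking router must be reduced from 91.8 to 89.05 dB: IL = 2.75 dB.

3 dB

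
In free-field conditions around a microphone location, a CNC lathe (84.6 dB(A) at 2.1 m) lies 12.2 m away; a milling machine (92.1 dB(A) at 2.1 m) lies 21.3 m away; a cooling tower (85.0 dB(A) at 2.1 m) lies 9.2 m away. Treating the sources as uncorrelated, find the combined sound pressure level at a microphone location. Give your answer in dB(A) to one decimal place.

76.1 dB(A)

Propagate each source to the receiver with L = L_ref − 20·log₁₀(r/r_ref), then add intensities.
CNC lathe: 84.6 − 20·log₁₀(12.2/2.1) = 84.6 − 15.28 = 69.32 dB(A).
milling machine: 92.1 − 20·log₁₀(21.3/2.1) = 92.1 − 20.12 = 71.98 dB(A).
cooling tower: 85.0 − 20·log₁₀(9.2/2.1) = 85.0 − 12.83 = 72.17 dB(A).
Σ 10^(L/10) = 4.079e+07 → L_total = 10·log₁₀(4.079e+07) = 76.11 dB(A).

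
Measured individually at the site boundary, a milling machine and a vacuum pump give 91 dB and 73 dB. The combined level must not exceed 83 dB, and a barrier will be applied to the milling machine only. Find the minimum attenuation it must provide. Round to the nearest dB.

Fixed contribution from the other source: Σ 10^(L/10) = 10^(73/10) = 1.995e+07 (73.00 dB).
The limit corresponds to 10^(83/10) = 1.995e+08; subtracting the fixed part leaves 1.796e+08 for the milling machine, i.e. 82.54 dB.
Required insertion loss = 91 − 82.54 = 8.46 dB.

8 dB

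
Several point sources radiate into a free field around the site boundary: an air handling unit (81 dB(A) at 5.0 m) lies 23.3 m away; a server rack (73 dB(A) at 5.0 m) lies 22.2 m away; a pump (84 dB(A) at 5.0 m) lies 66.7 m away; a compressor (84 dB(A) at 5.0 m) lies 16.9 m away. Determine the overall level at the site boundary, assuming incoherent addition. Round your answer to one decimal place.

74.8 dB(A)

Propagate each source to the receiver with L = L_ref − 20·log₁₀(r/r_ref), then add intensities.
air handling unit: 81 − 20·log₁₀(23.3/5.0) = 81 − 13.37 = 67.63 dB(A).
server rack: 73 − 20·log₁₀(22.2/5.0) = 73 − 12.95 = 60.05 dB(A).
pump: 84 − 20·log₁₀(66.7/5.0) = 84 − 22.50 = 61.50 dB(A).
compressor: 84 − 20·log₁₀(16.9/5.0) = 84 − 10.58 = 73.42 dB(A).
Σ 10^(L/10) = 3.021e+07 → L_total = 10·log₁₀(3.021e+07) = 74.80 dB(A).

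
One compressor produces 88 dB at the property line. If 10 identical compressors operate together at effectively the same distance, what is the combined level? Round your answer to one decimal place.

N identical incoherent sources raise the level by 10·log₁₀ N.
L_total = 88 + 10·log₁₀(10) = 88 + 10.000 = 98.00 dB.

98.0 dB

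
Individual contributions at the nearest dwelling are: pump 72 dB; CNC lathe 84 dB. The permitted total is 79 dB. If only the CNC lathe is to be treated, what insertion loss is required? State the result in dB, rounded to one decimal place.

6.0 dB

The untreated sources together contribute 10^(72/10) = 1.585e+07, i.e. 72.00 dB.
To meet 79 dB overall, the treated CNC lathe may contribute at most 10^(79/10) − 1.585e+07 = 6.358e+07, i.e. 78.03 dB.
So the CNC lathe must be reduced from 84 to 78.03 dB: IL = 5.97 dB.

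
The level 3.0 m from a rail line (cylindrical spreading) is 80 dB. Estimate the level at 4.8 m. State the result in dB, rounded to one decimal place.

Cylindrical spreading from a line source gives a 10·log₁₀(r₂/r₁) drop.
L₂ = 80 − 10·log₁₀(4.8/3.0) = 80 − 2.041 = 77.96 dB.

78.0 dB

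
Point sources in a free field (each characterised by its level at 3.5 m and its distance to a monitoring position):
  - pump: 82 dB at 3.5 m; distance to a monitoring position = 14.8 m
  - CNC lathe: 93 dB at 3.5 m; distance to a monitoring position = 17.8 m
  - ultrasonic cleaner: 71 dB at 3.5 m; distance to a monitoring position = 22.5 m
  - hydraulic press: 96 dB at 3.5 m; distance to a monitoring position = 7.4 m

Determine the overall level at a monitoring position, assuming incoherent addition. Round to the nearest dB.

90 dB

Apply inverse-square spreading to bring every level to the receiver, then sum 10^(L/10).
pump: 82 − 20·log₁₀(14.8/3.5) = 82 − 12.52 = 69.48 dB.
CNC lathe: 93 − 20·log₁₀(17.8/3.5) = 93 − 14.13 = 78.87 dB.
ultrasonic cleaner: 71 − 20·log₁₀(22.5/3.5) = 71 − 16.16 = 54.84 dB.
hydraulic press: 96 − 20·log₁₀(7.4/3.5) = 96 − 6.50 = 89.50 dB.
Σ 10^(L/10) = 9.769e+08 → L_total = 10·log₁₀(9.769e+08) = 89.90 dB.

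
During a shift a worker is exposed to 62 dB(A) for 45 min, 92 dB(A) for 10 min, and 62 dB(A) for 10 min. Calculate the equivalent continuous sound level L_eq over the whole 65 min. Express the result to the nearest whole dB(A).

The energy average is taken in the linear domain: L_eq = 10·log₁₀[(Σ tᵢ·10^(Lᵢ/10))/T], T = 65 min.
Σ tᵢ·10^(Lᵢ/10) = 45·10^(62/10) + 10·10^(92/10) + 10·10^(62/10) = 1.594e+10.
L_eq = 10·log₁₀(1.594e+10/65) = 83.89 dB(A).

84 dB(A)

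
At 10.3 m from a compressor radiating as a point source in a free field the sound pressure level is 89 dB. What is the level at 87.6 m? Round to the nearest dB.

Point-source attenuation: ΔL = 20·log₁₀(r₂/r₁) = 20·log₁₀(87.6/10.3) = 18.593 dB.
L₂ = 89 − 20·log₁₀(87.6/10.3) = 89 − 18.593 = 70.41 dB.

70 dB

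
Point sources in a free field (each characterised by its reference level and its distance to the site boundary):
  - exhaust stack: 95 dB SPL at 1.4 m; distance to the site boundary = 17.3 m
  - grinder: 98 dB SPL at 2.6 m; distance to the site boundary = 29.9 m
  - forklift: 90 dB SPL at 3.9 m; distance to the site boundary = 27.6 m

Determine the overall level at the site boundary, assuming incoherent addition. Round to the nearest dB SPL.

79 dB SPL

Propagate each source to the receiver with L = L_ref − 20·log₁₀(r/r_ref), then add intensities.
exhaust stack: 95 − 20·log₁₀(17.3/1.4) = 95 − 21.84 = 73.16 dB SPL.
grinder: 98 − 20·log₁₀(29.9/2.6) = 98 − 21.21 = 76.79 dB SPL.
forklift: 90 − 20·log₁₀(27.6/3.9) = 90 − 17.00 = 73.00 dB SPL.
Σ 10^(L/10) = 8.839e+07 → L_total = 10·log₁₀(8.839e+07) = 79.46 dB SPL.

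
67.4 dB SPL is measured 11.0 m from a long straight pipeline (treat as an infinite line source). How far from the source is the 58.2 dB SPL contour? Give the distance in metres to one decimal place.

Line-source spreading drops the level by 10·log₁₀(r₂/r₁); inverting, r₂/r₁ = 10^(ΔL/10).
r₂ = 11.0·10^((67.4−58.2)/10) = 11.0·10^(9.2/10) = 91.49 m.

91.5 m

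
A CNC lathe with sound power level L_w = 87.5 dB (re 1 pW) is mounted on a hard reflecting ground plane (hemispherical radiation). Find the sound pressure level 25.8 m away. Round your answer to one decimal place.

Free-field hemispherical radiation: L_p = L_w − 10·log₁₀(2π·r²), r = 25.8 m.
2π·r² = 4182 m², 10·log₁₀ of that is 36.214 dB.
L_p = 87.5 − 36.214 = 51.29 dB.

51.3 dB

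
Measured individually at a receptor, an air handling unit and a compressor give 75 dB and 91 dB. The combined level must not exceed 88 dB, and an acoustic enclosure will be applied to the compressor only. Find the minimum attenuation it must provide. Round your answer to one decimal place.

Everything except the compressor sums to 10^(75/10) = 3.162e+07 in linear terms, 75.00 dB.
To meet 88 dB overall, the treated compressor may contribute at most 10^(88/10) − 3.162e+07 = 5.993e+08, i.e. 87.78 dB.
So the compressor must be reduced from 91 to 87.78 dB: IL = 3.22 dB.

3.2 dB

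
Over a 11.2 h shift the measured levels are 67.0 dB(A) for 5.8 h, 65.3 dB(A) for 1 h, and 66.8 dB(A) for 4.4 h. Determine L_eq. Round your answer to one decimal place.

66.8 dB(A)

L_eq = 10·log₁₀[(1/T)·Σ tᵢ·10^(Lᵢ/10)] with T = 11.2 h.
Σ tᵢ·10^(Lᵢ/10) = 5.8·10^(67.0/10) + 1·10^(65.3/10) + 4.4·10^(66.8/10) = 5.352e+07.
L_eq = 10·log₁₀(5.352e+07/11.2) = 66.79 dB(A).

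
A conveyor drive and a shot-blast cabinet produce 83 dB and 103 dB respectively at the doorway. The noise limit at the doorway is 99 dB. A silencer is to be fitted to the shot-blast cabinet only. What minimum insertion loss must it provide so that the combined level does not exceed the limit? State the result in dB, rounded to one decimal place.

The untreated sources together contribute 10^(83/10) = 1.995e+08, i.e. 83.00 dB.
To meet 99 dB overall, the treated shot-blast cabinet may contribute at most 10^(99/10) − 1.995e+08 = 7.744e+09, i.e. 98.89 dB.
Required insertion loss = 103 − 98.89 = 4.11 dB.

4.1 dB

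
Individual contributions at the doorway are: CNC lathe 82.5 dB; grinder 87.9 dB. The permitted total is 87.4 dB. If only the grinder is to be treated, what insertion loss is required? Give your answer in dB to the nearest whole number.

2 dB

Everything except the grinder sums to 10^(82.5/10) = 1.778e+08 in linear terms, 82.50 dB.
To meet 87.4 dB overall, the treated grinder may contribute at most 10^(87.4/10) − 1.778e+08 = 3.717e+08, i.e. 85.70 dB.
Required insertion loss = 87.9 − 85.70 = 2.20 dB.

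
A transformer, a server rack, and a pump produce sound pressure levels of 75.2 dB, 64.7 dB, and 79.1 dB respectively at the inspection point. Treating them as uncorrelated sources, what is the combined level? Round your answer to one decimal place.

Incoherent sources combine by intensity addition: L_total = 10·log₁₀(Σ 10^(L_i/10)).
Σ 10^(L/10) = 10^(75.2/10) + 10^(64.7/10) + 10^(79.1/10) = 1.173e+08.
L_total = 10·log₁₀(1.173e+08) = 80.69 dB.

80.7 dB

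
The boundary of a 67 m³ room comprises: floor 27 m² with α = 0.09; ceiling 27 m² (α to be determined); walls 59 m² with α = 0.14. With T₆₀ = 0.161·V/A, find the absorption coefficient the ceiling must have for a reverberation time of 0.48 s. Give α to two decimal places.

0.44

A = 0.161·V/T₆₀ = 0.161·67/0.48 = 22.47 m² sabins.
Absorption from the other surfaces = 27·0.09 + 59·0.14 = 10.69 m², so the ceiling must supply 11.78 m² over 27 m².
α = 11.78/27 = 0.436.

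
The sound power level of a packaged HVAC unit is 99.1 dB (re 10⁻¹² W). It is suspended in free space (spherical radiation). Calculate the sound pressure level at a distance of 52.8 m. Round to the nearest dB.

54 dB

The power spreads over a sphere of area 4π·r², so L_p = L_w − 10·log₁₀(4π·r²).
4π·r² = 3.503e+04 m², 10·log₁₀ of that is 45.445 dB.
L_p = 99.1 − 45.445 = 53.66 dB.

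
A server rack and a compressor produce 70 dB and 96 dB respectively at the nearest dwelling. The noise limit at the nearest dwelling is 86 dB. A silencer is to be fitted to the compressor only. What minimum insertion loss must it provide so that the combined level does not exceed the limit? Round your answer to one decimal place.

Fixed contribution from the other source: Σ 10^(L/10) = 10^(70/10) = 1.000e+07 (70.00 dB).
The limit corresponds to 10^(86/10) = 3.981e+08; subtracting the fixed part leaves 3.881e+08 for the compressor, i.e. 85.89 dB.
Required insertion loss = 96 − 85.89 = 10.11 dB.

10.1 dB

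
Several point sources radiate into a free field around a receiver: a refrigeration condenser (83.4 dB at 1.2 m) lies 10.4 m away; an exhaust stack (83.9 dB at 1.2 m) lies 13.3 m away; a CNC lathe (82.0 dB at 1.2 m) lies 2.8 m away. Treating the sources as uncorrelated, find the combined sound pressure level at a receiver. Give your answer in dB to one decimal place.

75.3 dB

Propagate each source to the receiver with L = L_ref − 20·log₁₀(r/r_ref), then add intensities.
refrigeration condenser: 83.4 − 20·log₁₀(10.4/1.2) = 83.4 − 18.76 = 64.64 dB.
exhaust stack: 83.9 − 20·log₁₀(13.3/1.2) = 83.9 − 20.89 = 63.01 dB.
CNC lathe: 82.0 − 20·log₁₀(2.8/1.2) = 82.0 − 7.36 = 74.64 dB.
Σ 10^(L/10) = 3.402e+07 → L_total = 10·log₁₀(3.402e+07) = 75.32 dB.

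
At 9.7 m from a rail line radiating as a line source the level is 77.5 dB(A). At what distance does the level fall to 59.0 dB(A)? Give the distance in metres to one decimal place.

For a line source L₁ − L₂ = 10·log₁₀(r₂/r₁), so r₂ = r₁·10^((L₁−L₂)/10).
r₂ = 9.7·10^((77.5−59.0)/10) = 9.7·10^(18.5/10) = 686.71 m.

686.7 m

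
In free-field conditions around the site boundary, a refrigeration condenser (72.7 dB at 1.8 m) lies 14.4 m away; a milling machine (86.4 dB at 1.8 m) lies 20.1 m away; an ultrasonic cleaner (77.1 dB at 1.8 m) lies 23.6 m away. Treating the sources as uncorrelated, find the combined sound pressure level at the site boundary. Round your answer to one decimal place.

66.1 dB

Propagate each source to the receiver with L = L_ref − 20·log₁₀(r/r_ref), then add intensities.
refrigeration condenser: 72.7 − 20·log₁₀(14.4/1.8) = 72.7 − 18.06 = 54.64 dB.
milling machine: 86.4 − 20·log₁₀(20.1/1.8) = 86.4 − 20.96 = 65.44 dB.
ultrasonic cleaner: 77.1 − 20·log₁₀(23.6/1.8) = 77.1 − 22.35 = 54.75 dB.
Σ 10^(L/10) = 4.090e+06 → L_total = 10·log₁₀(4.090e+06) = 66.12 dB.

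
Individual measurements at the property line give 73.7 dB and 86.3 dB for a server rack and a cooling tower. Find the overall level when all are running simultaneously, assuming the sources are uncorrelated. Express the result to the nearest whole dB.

87 dB

For uncorrelated sources the intensities add, so convert each level to linear form, sum, and take 10·log₁₀ of the total.
Σ 10^(L/10) = 10^(73.7/10) + 10^(86.3/10) = 4.500e+08.
L_total = 10·log₁₀(4.500e+08) = 86.53 dB.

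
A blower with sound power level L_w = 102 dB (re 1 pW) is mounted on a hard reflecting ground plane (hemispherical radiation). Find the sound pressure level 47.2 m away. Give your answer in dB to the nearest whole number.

61 dB

Free-field hemispherical radiation: L_p = L_w − 10·log₁₀(2π·r²), r = 47.2 m.
2π·r² = 1.4e+04 m², 10·log₁₀ of that is 41.461 dB.
L_p = 102 − 41.461 = 60.54 dB.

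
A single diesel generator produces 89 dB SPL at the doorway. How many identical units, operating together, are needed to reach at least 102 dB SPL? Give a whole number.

20

N identical sources give L₁ + 10·log₁₀ N, so require 10·log₁₀ N ≥ 102 − 89 = 13.0 dB.
N ≥ 10^(13.0/10) = 19.953, so N = 20.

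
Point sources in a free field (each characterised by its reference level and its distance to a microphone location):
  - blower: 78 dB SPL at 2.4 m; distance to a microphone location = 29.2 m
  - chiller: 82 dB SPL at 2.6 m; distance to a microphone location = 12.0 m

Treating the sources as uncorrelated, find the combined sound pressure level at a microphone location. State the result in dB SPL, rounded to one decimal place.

Propagate each source to the receiver with L = L_ref − 20·log₁₀(r/r_ref), then add intensities.
blower: 78 − 20·log₁₀(29.2/2.4) = 78 − 21.70 = 56.30 dB SPL.
chiller: 82 − 20·log₁₀(12.0/2.6) = 82 − 13.28 = 68.72 dB SPL.
Σ 10^(L/10) = 7.866e+06 → L_total = 10·log₁₀(7.866e+06) = 68.96 dB SPL.

69.0 dB SPL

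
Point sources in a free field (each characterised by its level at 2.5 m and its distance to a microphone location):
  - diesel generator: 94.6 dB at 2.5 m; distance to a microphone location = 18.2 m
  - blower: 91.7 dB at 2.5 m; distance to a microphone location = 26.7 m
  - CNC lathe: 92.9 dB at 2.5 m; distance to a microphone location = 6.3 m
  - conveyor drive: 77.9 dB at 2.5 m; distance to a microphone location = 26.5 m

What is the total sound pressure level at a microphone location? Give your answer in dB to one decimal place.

85.7 dB

Propagate each source to the receiver with L = L_ref − 20·log₁₀(r/r_ref), then add intensities.
diesel generator: 94.6 − 20·log₁₀(18.2/2.5) = 94.6 − 17.24 = 77.36 dB.
blower: 91.7 − 20·log₁₀(26.7/2.5) = 91.7 − 20.57 = 71.13 dB.
CNC lathe: 92.9 − 20·log₁₀(6.3/2.5) = 92.9 − 8.03 = 84.87 dB.
conveyor drive: 77.9 − 20·log₁₀(26.5/2.5) = 77.9 − 20.51 = 57.39 dB.
Σ 10^(L/10) = 3.750e+08 → L_total = 10·log₁₀(3.750e+08) = 85.74 dB.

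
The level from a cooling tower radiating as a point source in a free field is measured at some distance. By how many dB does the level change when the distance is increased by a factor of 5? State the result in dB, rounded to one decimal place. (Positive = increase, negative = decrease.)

A point source loses 6 dB per doubling of distance; generally ΔL = −20·log₁₀(r₂/r₁).
ΔL = −20·log₁₀(5) = -13.98 dB.

-14.0 dB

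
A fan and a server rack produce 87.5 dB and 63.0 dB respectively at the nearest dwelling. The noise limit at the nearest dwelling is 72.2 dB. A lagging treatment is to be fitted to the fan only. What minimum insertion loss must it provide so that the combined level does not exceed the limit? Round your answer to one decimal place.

Everything except the fan sums to 10^(63.0/10) = 1.995e+06 in linear terms, 63.00 dB.
The limit corresponds to 10^(72.2/10) = 1.660e+07; subtracting the fixed part leaves 1.460e+07 for the fan, i.e. 71.64 dB.
Required insertion loss = 87.5 − 71.64 = 15.86 dB.

15.9 dB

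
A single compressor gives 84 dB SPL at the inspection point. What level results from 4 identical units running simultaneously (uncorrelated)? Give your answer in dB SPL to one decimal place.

90.0 dB SPL

With 4 equal, uncorrelated contributions the intensity is 4× that of one unit, giving a rise of 10·log₁₀ 4.
L_total = 84 + 10·log₁₀(4) = 84 + 6.021 = 90.02 dB SPL.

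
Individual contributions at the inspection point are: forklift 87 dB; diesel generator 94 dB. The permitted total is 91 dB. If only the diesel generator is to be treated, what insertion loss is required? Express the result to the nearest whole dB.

5 dB

The untreated sources together contribute 10^(87/10) = 5.012e+08, i.e. 87.00 dB.
The limit corresponds to 10^(91/10) = 1.259e+09; subtracting the fixed part leaves 7.577e+08 for the diesel generator, i.e. 88.80 dB.
Required insertion loss = 94 − 88.80 = 5.20 dB.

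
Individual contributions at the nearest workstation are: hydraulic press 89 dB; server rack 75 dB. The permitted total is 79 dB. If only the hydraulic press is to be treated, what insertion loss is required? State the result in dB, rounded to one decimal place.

12.2 dB

Fixed contribution from the other source: Σ 10^(L/10) = 10^(75/10) = 3.162e+07 (75.00 dB).
The limit corresponds to 10^(79/10) = 7.943e+07; subtracting the fixed part leaves 4.781e+07 for the hydraulic press, i.e. 76.80 dB.
So the hydraulic press must be reduced from 89 to 76.80 dB: IL = 12.20 dB.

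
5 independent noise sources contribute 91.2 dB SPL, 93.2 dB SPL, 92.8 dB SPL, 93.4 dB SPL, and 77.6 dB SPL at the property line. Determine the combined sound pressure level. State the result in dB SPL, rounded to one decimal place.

Incoherent sources combine by intensity addition: L_total = 10·log₁₀(Σ 10^(L_i/10)).
Σ 10^(L/10) = 10^(91.2/10) + 10^(93.2/10) + 10^(92.8/10) + 10^(93.4/10) + 10^(77.6/10) = 7.558e+09.
L_total = 10·log₁₀(7.558e+09) = 98.78 dB SPL.

98.8 dB SPL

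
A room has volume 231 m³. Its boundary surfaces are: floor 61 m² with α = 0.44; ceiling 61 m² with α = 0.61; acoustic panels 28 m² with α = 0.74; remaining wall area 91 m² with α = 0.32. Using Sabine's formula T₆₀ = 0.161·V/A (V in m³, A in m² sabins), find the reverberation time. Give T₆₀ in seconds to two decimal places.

0.33 s

A = Σ Sᵢαᵢ = 61·0.44 + 61·0.61 + 28·0.74 + 91·0.32 = 113.89 m².
T₆₀ = 0.161·V/A = 0.161·231/113.89 = 0.327 s.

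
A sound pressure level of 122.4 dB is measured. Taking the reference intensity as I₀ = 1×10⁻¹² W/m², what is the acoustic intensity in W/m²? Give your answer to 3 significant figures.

1.74 W/m²

I = I₀·10^(L/10) = 10⁻¹² × 10^(122.4/10) = 10^(0.240).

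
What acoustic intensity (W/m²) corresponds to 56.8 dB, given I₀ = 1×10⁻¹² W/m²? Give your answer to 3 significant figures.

4.79e-07 W/m²

I/I₀ = 10^(56.8/10) = 4.786e+05, so I = 4.786e+05 × 10⁻¹² W/m².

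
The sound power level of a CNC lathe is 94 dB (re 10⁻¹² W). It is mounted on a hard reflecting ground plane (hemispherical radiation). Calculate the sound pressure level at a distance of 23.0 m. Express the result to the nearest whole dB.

59 dB

Free-field hemispherical radiation: L_p = L_w − 10·log₁₀(2π·r²), r = 23.0 m.
2π·r² = 3324 m², 10·log₁₀ of that is 35.216 dB.
L_p = 94 − 35.216 = 58.78 dB.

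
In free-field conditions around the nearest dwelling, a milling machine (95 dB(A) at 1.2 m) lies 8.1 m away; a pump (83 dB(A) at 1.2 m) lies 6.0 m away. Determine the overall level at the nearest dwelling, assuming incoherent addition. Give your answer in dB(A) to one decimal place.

78.9 dB(A)

Propagate each source to the receiver with L = L_ref − 20·log₁₀(r/r_ref), then add intensities.
milling machine: 95 − 20·log₁₀(8.1/1.2) = 95 − 16.59 = 78.41 dB(A).
pump: 83 − 20·log₁₀(6.0/1.2) = 83 − 13.98 = 69.02 dB(A).
Σ 10^(L/10) = 7.739e+07 → L_total = 10·log₁₀(7.739e+07) = 78.89 dB(A).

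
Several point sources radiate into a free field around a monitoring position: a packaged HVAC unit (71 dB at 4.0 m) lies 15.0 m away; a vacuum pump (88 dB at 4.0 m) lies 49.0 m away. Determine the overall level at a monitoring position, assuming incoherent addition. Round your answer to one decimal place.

67.1 dB

Apply inverse-square spreading to bring every level to the receiver, then sum 10^(L/10).
packaged HVAC unit: 71 − 20·log₁₀(15.0/4.0) = 71 − 11.48 = 59.52 dB.
vacuum pump: 88 − 20·log₁₀(49.0/4.0) = 88 − 21.76 = 66.24 dB.
Σ 10^(L/10) = 5.100e+06 → L_total = 10·log₁₀(5.100e+06) = 67.08 dB.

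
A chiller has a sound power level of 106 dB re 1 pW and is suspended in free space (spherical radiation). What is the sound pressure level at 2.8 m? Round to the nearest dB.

86 dB

L_p = L_w − 10·log₁₀(4π·r²) with r = 2.8 m.
4π·r² = 98.52 m², 10·log₁₀ of that is 19.935 dB.
L_p = 106 − 19.935 = 86.06 dB.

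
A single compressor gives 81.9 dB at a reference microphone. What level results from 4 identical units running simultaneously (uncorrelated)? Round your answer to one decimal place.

87.9 dB

N identical incoherent sources raise the level by 10·log₁₀ N.
L_total = 81.9 + 10·log₁₀(4) = 81.9 + 6.021 = 87.92 dB.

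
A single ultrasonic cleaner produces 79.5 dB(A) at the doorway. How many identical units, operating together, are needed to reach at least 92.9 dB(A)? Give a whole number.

22

N identical sources give L₁ + 10·log₁₀ N, so require 10·log₁₀ N ≥ 92.9 − 79.5 = 13.4 dB.
N ≥ 10^(13.4/10) = 21.878, so N = 22.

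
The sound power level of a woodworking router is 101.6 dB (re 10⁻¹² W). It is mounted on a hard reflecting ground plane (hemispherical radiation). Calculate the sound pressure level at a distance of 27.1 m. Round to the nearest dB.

L_p = L_w − 10·log₁₀(2π·r²) with r = 27.1 m.
2π·r² = 4614 m², 10·log₁₀ of that is 36.641 dB.
L_p = 101.6 − 36.641 = 64.96 dB.

65 dB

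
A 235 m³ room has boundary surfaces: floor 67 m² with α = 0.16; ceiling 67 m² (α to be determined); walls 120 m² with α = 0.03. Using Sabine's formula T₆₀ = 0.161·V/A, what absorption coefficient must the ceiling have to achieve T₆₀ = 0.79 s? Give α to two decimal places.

0.50

A = 0.161·V/T₆₀ = 0.161·235/0.79 = 47.89 m² sabins.
Absorption from the other surfaces = 67·0.16 + 120·0.03 = 14.32 m², so the ceiling must supply 33.57 m² over 67 m².
α = 33.57/67 = 0.501.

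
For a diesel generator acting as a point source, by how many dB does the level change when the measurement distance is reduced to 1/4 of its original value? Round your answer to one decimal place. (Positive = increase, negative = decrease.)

+12.0 dB

With spherical spreading the level changes by −20·log₁₀(r₂/r₁).
ΔL = −20·log₁₀(0.25) = +12.04 dB.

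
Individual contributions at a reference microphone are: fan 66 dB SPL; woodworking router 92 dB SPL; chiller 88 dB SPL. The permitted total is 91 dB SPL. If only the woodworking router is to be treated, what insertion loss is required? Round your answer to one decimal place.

Everything except the woodworking router sums to 10^(66/10) + 10^(88/10) = 6.349e+08 in linear terms, 88.03 dB SPL.
To meet 91 dB SPL overall, the treated woodworking router may contribute at most 10^(91/10) − 6.349e+08 = 6.240e+08, i.e. 87.95 dB SPL.
Required insertion loss = 92 − 87.95 = 4.05 dB.

4.0 dB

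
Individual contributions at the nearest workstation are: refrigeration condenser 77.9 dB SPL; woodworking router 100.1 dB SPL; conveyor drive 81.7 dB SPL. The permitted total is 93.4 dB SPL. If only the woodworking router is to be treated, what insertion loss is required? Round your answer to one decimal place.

Fixed contribution from the other sources: Σ 10^(L/10) = 10^(77.9/10) + 10^(81.7/10) = 2.096e+08 (83.21 dB SPL).
To meet 93.4 dB SPL overall, the treated woodworking router may contribute at most 10^(93.4/10) − 2.096e+08 = 1.978e+09, i.e. 92.96 dB SPL.
Required insertion loss = 100.1 − 92.96 = 7.14 dB.

7.1 dB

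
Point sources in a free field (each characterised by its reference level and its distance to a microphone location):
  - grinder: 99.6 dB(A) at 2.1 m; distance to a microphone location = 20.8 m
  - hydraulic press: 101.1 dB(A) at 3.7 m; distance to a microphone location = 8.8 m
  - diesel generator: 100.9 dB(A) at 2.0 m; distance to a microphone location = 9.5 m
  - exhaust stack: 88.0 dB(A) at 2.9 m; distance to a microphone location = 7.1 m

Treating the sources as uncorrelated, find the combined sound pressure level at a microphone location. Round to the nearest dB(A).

95 dB(A)

Apply inverse-square spreading to bring every level to the receiver, then sum 10^(L/10).
grinder: 99.6 − 20·log₁₀(20.8/2.1) = 99.6 − 19.92 = 79.68 dB(A).
hydraulic press: 101.1 − 20·log₁₀(8.8/3.7) = 101.1 − 7.53 = 93.57 dB(A).
diesel generator: 100.9 − 20·log₁₀(9.5/2.0) = 100.9 − 13.53 = 87.37 dB(A).
exhaust stack: 88.0 − 20·log₁₀(7.1/2.9) = 88.0 − 7.78 = 80.22 dB(A).
Σ 10^(L/10) = 3.021e+09 → L_total = 10·log₁₀(3.021e+09) = 94.80 dB(A).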